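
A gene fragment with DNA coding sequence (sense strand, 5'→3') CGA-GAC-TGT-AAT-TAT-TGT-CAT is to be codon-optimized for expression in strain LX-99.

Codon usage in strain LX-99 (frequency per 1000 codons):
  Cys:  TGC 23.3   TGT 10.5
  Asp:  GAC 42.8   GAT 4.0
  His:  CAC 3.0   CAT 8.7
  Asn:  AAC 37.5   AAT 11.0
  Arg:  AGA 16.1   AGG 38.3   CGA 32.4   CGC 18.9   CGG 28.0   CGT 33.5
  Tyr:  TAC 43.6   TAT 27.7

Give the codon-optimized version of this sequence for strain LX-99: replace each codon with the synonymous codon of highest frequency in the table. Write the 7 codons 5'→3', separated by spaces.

Codon 1 (Arg): best is AGG at 38.3.
Codon 2 (Asp): best is GAC at 42.8.
Codon 3 (Cys): best is TGC at 23.3.
Codon 4 (Asn): best is AAC at 37.5.
Codon 5 (Tyr): best is TAC at 43.6.
Codon 6 (Cys): best is TGC at 23.3.
Codon 7 (His): best is CAT at 8.7.

AGG GAC TGC AAC TAC TGC CAT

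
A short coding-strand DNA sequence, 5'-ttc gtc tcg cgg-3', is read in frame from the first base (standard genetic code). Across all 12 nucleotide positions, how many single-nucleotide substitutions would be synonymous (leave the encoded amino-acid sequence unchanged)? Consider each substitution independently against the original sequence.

Codon 1 (TTC, Phe): 1 synonymous substitution.
Codon 2 (GTC, Val): 3 synonymous substitutions.
Codon 3 (TCG, Ser): 3 synonymous substitutions.
Codon 4 (CGG, Arg): 4 synonymous substitutions.
Total: 1 + 3 + 3 + 4 = 11.

11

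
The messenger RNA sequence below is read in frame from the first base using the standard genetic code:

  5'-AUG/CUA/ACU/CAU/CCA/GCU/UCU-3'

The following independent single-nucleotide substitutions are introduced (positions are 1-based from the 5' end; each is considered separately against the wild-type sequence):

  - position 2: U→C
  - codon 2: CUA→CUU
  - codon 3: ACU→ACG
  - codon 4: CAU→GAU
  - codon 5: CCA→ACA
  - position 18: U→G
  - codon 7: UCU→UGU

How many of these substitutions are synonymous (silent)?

Codon 1: AUG (Met) → ACG (Thr) — missense.
Codon 2: CUA (Leu) → CUU (Leu) — synonymous.
Codon 3: ACU (Thr) → ACG (Thr) — synonymous.
Codon 4: CAU (His) → GAU (Asp) — missense.
Codon 5: CCA (Pro) → ACA (Thr) — missense.
Codon 6: GCU (Ala) → GCG (Ala) — synonymous.
Codon 7: UCU (Ser) → UGU (Cys) — missense.
Synonymous: 3 of 7.

3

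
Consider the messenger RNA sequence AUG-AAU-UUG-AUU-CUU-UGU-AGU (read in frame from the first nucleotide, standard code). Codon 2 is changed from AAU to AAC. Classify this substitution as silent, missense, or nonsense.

silent

Position 6 falls in codon 2: AAU → Asn.
After the substitution the codon is AAC → Asn.
Both encode Asn, so the change is synonymous.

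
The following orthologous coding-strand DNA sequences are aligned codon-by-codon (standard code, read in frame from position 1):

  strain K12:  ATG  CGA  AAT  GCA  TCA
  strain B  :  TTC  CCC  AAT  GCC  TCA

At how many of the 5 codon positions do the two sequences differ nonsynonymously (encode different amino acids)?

Codon 1: ATG Met / TTC Phe — nonsynonymous.
Codon 2: CGA Arg / CCC Pro — nonsynonymous.
Codon 3: AAT Asn / AAT Asn — identical.
Codon 4: GCA Ala / GCC Ala — synonymous.
Codon 5: TCA Ser / TCA Ser — identical.
Nonsynonymous differences: 2.

2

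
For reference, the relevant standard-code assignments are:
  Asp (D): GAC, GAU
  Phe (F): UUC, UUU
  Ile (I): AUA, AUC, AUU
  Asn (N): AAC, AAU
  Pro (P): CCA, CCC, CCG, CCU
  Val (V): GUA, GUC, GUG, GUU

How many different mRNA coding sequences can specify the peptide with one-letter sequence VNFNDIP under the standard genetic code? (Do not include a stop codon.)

768

Val: 4 codons.
Asn: 2 codons.
Phe: 2 codons.
Asn: 2 codons.
Asp: 2 codons.
Ile: 3 codons.
Pro: 4 codons.
4 × 2 × 2 × 2 × 2 × 3 × 4 = 768.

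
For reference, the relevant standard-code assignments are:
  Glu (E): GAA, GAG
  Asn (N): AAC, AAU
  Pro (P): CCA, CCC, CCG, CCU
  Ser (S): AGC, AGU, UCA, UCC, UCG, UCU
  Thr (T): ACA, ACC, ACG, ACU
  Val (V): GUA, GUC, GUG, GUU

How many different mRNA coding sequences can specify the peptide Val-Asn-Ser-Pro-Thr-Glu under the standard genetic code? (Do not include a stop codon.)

1536

Val: 4 codons.
Asn: 2 codons.
Ser: 6 codons.
Pro: 4 codons.
Thr: 4 codons.
Glu: 2 codons.
4 × 2 × 6 × 4 × 4 × 2 = 1536.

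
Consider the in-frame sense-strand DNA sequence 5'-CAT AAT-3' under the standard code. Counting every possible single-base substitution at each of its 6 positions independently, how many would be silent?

2

Codon 1 (CAT, His): 1 synonymous substitution.
Codon 2 (AAT, Asn): 1 synonymous substitution.
Total: 1 + 1 = 2.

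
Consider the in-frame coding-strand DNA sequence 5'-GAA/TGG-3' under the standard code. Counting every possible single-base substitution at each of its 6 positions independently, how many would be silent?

1

Codon 1 (GAA, Glu): 1 synonymous substitution.
Codon 2 (TGG, Trp): 0 synonymous substitutions.
Total: 1 + 0 = 1.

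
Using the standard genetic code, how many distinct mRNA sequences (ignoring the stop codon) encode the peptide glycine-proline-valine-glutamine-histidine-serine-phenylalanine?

Gly: 4 codons.
Pro: 4 codons.
Val: 4 codons.
Gln: 2 codons.
His: 2 codons.
Ser: 6 codons.
Phe: 2 codons.
4 × 4 × 4 × 2 × 2 × 6 × 2 = 3072.

3072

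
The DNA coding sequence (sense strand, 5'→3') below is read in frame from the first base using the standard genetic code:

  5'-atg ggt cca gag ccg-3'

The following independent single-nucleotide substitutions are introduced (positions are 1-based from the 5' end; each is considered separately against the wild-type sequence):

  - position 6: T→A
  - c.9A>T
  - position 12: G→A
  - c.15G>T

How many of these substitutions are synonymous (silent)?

Codon 2: GGT (Gly) → GGA (Gly) — synonymous.
Codon 3: CCA (Pro) → CCT (Pro) — synonymous.
Codon 4: GAG (Glu) → GAA (Glu) — synonymous.
Codon 5: CCG (Pro) → CCT (Pro) — synonymous.
Synonymous: 4 of 4.

4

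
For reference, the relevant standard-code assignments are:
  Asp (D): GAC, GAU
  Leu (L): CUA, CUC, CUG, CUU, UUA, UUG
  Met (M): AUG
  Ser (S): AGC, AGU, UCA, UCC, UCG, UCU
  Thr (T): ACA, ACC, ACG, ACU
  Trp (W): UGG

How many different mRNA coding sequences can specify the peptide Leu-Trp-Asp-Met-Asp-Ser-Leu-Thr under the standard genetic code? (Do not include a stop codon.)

3456

Leu: 6 codons.
Trp: 1 codon.
Asp: 2 codons.
Met: 1 codon.
Asp: 2 codons.
Ser: 6 codons.
Leu: 6 codons.
Thr: 4 codons.
6 × 1 × 2 × 1 × 2 × 6 × 6 × 4 = 3456.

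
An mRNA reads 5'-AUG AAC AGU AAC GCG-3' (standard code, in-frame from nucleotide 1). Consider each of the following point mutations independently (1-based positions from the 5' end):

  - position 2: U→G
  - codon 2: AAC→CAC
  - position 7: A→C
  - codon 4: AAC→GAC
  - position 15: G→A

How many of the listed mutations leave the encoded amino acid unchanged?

Codon 1: AUG (Met) → AGG (Arg) — missense.
Codon 2: AAC (Asn) → CAC (His) — missense.
Codon 3: AGU (Ser) → CGU (Arg) — missense.
Codon 4: AAC (Asn) → GAC (Asp) — missense.
Codon 5: GCG (Ala) → GCA (Ala) — synonymous.
Synonymous: 1 of 5.

1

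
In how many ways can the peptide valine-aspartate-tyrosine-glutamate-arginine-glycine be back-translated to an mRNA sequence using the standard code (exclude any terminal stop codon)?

Val: 4 codons.
Asp: 2 codons.
Tyr: 2 codons.
Glu: 2 codons.
Arg: 6 codons.
Gly: 4 codons.
4 × 2 × 2 × 2 × 6 × 4 = 768.

768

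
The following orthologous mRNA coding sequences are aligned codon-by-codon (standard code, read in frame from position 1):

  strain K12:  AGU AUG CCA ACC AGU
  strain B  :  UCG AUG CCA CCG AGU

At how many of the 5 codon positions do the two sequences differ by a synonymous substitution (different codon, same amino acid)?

Codon 1: AGU Ser / UCG Ser — synonymous.
Codon 2: AUG Met / AUG Met — identical.
Codon 3: CCA Pro / CCA Pro — identical.
Codon 4: ACC Thr / CCG Pro — nonsynonymous.
Codon 5: AGU Ser / AGU Ser — identical.
Synonymous differences: 1.

1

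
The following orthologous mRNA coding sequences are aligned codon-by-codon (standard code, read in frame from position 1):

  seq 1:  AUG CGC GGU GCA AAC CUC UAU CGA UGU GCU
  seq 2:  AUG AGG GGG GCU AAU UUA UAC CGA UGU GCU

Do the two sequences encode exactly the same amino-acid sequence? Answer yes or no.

yes

Codon 1: AUG Met / AUG Met — identical.
Codon 2: CGC Arg / AGG Arg — synonymous.
Codon 3: GGU Gly / GGG Gly — synonymous.
Codon 4: GCA Ala / GCU Ala — synonymous.
Codon 5: AAC Asn / AAU Asn — synonymous.
Codon 6: CUC Leu / UUA Leu — synonymous.
Codon 7: UAU Tyr / UAC Tyr — synonymous.
Codon 8: CGA Arg / CGA Arg — identical.
Codon 9: UGU Cys / UGU Cys — identical.
Codon 10: GCU Ala / GCU Ala — identical.
Nonsynonymous differences: 0 → same protein.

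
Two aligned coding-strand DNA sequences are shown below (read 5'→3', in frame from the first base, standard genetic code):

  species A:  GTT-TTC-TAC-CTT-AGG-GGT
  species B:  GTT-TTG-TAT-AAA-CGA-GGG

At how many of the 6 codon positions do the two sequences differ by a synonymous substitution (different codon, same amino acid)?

3

Codon 1: GTT Val / GTT Val — identical.
Codon 2: TTC Phe / TTG Leu — nonsynonymous.
Codon 3: TAC Tyr / TAT Tyr — synonymous.
Codon 4: CTT Leu / AAA Lys — nonsynonymous.
Codon 5: AGG Arg / CGA Arg — synonymous.
Codon 6: GGT Gly / GGG Gly — synonymous.
Synonymous differences: 3.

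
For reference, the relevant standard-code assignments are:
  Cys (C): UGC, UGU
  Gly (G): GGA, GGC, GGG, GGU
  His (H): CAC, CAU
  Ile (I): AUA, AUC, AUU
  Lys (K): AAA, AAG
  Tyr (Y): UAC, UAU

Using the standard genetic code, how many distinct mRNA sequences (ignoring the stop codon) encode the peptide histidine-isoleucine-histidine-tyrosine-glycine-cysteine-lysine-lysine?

768

His: 2 codons.
Ile: 3 codons.
His: 2 codons.
Tyr: 2 codons.
Gly: 4 codons.
Cys: 2 codons.
Lys: 2 codons.
Lys: 2 codons.
2 × 3 × 2 × 2 × 4 × 2 × 2 × 2 = 768.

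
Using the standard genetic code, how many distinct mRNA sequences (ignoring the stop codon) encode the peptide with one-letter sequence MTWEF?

16

Met: 1 codon.
Thr: 4 codons.
Trp: 1 codon.
Glu: 2 codons.
Phe: 2 codons.
1 × 4 × 1 × 2 × 2 = 16.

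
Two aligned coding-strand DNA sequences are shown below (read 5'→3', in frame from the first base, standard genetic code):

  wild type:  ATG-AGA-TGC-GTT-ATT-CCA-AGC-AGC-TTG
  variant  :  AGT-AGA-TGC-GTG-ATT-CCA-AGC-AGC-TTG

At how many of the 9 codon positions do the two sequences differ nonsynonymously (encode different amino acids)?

Codon 1: ATG Met / AGT Ser — nonsynonymous.
Codon 2: AGA Arg / AGA Arg — identical.
Codon 3: TGC Cys / TGC Cys — identical.
Codon 4: GTT Val / GTG Val — synonymous.
Codon 5: ATT Ile / ATT Ile — identical.
Codon 6: CCA Pro / CCA Pro — identical.
Codon 7: AGC Ser / AGC Ser — identical.
Codon 8: AGC Ser / AGC Ser — identical.
Codon 9: TTG Leu / TTG Leu — identical.
Nonsynonymous differences: 1.

1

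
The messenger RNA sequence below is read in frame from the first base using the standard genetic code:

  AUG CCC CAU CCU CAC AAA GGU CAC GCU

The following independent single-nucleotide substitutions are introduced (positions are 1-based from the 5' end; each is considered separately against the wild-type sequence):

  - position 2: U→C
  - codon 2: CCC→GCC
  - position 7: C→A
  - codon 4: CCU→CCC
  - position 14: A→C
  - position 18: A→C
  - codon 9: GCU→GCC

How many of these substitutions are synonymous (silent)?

Codon 1: AUG (Met) → ACG (Thr) — missense.
Codon 2: CCC (Pro) → GCC (Ala) — missense.
Codon 3: CAU (His) → AAU (Asn) — missense.
Codon 4: CCU (Pro) → CCC (Pro) — synonymous.
Codon 5: CAC (His) → CCC (Pro) — missense.
Codon 6: AAA (Lys) → AAC (Asn) — missense.
Codon 9: GCU (Ala) → GCC (Ala) — synonymous.
Synonymous: 2 of 7.

2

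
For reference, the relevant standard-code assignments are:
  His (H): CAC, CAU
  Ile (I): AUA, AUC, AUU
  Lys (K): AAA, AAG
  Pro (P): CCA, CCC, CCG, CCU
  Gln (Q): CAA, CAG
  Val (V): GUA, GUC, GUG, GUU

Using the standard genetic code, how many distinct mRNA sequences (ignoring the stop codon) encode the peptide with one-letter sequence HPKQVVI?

His: 2 codons.
Pro: 4 codons.
Lys: 2 codons.
Gln: 2 codons.
Val: 4 codons.
Val: 4 codons.
Ile: 3 codons.
2 × 4 × 2 × 2 × 4 × 4 × 3 = 1536.

1536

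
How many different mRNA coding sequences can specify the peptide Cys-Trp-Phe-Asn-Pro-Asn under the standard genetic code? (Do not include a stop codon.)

64

Cys: 2 codons.
Trp: 1 codon.
Phe: 2 codons.
Asn: 2 codons.
Pro: 4 codons.
Asn: 2 codons.
2 × 1 × 2 × 2 × 4 × 2 = 64.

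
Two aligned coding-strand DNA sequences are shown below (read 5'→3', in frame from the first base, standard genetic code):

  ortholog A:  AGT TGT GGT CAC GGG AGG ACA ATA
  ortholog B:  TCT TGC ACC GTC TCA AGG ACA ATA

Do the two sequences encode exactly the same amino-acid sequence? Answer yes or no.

no

Codon 1: AGT Ser / TCT Ser — synonymous.
Codon 2: TGT Cys / TGC Cys — synonymous.
Codon 3: GGT Gly / ACC Thr — nonsynonymous.
Codon 4: CAC His / GTC Val — nonsynonymous.
Codon 5: GGG Gly / TCA Ser — nonsynonymous.
Codon 6: AGG Arg / AGG Arg — identical.
Codon 7: ACA Thr / ACA Thr — identical.
Codon 8: ATA Ile / ATA Ile — identical.
Nonsynonymous differences: 3 → different protein.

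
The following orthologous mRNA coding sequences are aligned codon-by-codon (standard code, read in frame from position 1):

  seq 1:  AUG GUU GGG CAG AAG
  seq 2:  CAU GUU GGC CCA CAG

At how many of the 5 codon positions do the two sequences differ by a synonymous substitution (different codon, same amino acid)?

Codon 1: AUG Met / CAU His — nonsynonymous.
Codon 2: GUU Val / GUU Val — identical.
Codon 3: GGG Gly / GGC Gly — synonymous.
Codon 4: CAG Gln / CCA Pro — nonsynonymous.
Codon 5: AAG Lys / CAG Gln — nonsynonymous.
Synonymous differences: 1.

1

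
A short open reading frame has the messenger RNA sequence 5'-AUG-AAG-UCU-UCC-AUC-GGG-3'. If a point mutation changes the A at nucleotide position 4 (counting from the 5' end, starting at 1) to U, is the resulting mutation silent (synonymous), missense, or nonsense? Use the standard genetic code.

nonsense

Position 4 falls in codon 2: AAG → Lys.
After the substitution the codon is UAG → Stop.
The new codon is a stop codon, so this is a nonsense mutation.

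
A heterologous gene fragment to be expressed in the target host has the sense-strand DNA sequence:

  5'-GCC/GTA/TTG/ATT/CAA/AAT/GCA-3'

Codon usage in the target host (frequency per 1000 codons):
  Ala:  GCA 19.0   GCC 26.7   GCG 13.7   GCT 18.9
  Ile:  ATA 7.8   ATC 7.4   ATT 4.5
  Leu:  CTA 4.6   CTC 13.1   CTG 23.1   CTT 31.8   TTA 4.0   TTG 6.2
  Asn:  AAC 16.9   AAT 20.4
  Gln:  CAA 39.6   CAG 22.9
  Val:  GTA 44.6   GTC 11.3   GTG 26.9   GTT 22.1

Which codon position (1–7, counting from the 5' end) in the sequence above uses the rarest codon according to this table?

Codon 1 GCC (Ala): 26.7 per 1000.
Codon 2 GTA (Val): 44.6 per 1000.
Codon 3 TTG (Leu): 6.2 per 1000.
Codon 4 ATT (Ile): 4.5 per 1000.
Codon 5 CAA (Gln): 39.6 per 1000.
Codon 6 AAT (Asn): 20.4 per 1000.
Codon 7 GCA (Ala): 19.0 per 1000.
Lowest frequency is 4.5 at codon 4.

4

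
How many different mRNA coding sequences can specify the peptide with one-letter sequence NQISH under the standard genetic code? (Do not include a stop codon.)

Asn: 2 codons.
Gln: 2 codons.
Ile: 3 codons.
Ser: 6 codons.
His: 2 codons.
2 × 2 × 3 × 6 × 2 = 144.

144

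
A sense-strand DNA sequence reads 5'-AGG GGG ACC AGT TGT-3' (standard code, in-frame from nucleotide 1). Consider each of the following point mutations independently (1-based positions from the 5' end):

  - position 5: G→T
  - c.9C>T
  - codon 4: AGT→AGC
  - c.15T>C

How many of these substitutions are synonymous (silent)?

3

Codon 2: GGG (Gly) → GTG (Val) — missense.
Codon 3: ACC (Thr) → ACT (Thr) — synonymous.
Codon 4: AGT (Ser) → AGC (Ser) — synonymous.
Codon 5: TGT (Cys) → TGC (Cys) — synonymous.
Synonymous: 3 of 4.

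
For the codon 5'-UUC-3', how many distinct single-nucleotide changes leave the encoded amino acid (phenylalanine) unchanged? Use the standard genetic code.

1

Position 1: none → 0 synonymous.
Position 2: none → 0 synonymous.
Position 3: UUU → 1 synonymous.
Total: 0 + 0 + 1 = 1.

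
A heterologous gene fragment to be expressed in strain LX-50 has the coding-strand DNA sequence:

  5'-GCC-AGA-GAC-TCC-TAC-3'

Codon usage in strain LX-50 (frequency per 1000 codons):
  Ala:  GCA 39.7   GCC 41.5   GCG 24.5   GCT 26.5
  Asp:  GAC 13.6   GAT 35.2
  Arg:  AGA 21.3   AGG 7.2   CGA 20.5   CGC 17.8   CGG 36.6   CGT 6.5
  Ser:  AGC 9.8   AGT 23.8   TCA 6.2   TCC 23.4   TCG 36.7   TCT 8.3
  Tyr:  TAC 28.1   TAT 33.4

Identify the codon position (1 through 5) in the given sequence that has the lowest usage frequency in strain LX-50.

Codon 1 GCC (Ala): 41.5 per 1000.
Codon 2 AGA (Arg): 21.3 per 1000.
Codon 3 GAC (Asp): 13.6 per 1000.
Codon 4 TCC (Ser): 23.4 per 1000.
Codon 5 TAC (Tyr): 28.1 per 1000.
Lowest frequency is 13.6 at codon 3.

3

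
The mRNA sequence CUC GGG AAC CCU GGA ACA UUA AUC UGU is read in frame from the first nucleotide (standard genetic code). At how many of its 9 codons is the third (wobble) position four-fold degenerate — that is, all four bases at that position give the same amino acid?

Codon 1 CUC (Leu): third position 4-fold.
Codon 2 GGG (Gly): third position 4-fold.
Codon 3 AAC (Asn): third position 2-fold.
Codon 4 CCU (Pro): third position 4-fold.
Codon 5 GGA (Gly): third position 4-fold.
Codon 6 ACA (Thr): third position 4-fold.
Codon 7 UUA (Leu): third position 2-fold.
Codon 8 AUC (Ile): third position 3-fold.
Codon 9 UGU (Cys): third position 2-fold.
Four-fold degenerate third positions: 5.

5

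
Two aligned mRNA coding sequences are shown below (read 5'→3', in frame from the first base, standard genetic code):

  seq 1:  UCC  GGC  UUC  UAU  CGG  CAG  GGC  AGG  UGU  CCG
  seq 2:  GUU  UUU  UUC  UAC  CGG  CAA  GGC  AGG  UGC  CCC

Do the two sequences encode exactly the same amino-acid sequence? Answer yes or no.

no

Codon 1: UCC Ser / GUU Val — nonsynonymous.
Codon 2: GGC Gly / UUU Phe — nonsynonymous.
Codon 3: UUC Phe / UUC Phe — identical.
Codon 4: UAU Tyr / UAC Tyr — synonymous.
Codon 5: CGG Arg / CGG Arg — identical.
Codon 6: CAG Gln / CAA Gln — synonymous.
Codon 7: GGC Gly / GGC Gly — identical.
Codon 8: AGG Arg / AGG Arg — identical.
Codon 9: UGU Cys / UGC Cys — synonymous.
Codon 10: CCG Pro / CCC Pro — synonymous.
Nonsynonymous differences: 2 → different protein.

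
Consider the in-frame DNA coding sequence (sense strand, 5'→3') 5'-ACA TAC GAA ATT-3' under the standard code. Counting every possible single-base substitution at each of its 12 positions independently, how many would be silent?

7

Codon 1 (ACA, Thr): 3 synonymous substitutions.
Codon 2 (TAC, Tyr): 1 synonymous substitution.
Codon 3 (GAA, Glu): 1 synonymous substitution.
Codon 4 (ATT, Ile): 2 synonymous substitutions.
Total: 3 + 1 + 1 + 2 = 7.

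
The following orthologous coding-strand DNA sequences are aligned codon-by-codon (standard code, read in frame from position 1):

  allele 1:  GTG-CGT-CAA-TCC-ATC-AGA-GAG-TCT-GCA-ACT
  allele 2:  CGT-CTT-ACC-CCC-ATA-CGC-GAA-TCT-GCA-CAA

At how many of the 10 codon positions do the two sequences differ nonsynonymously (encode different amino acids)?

5

Codon 1: GTG Val / CGT Arg — nonsynonymous.
Codon 2: CGT Arg / CTT Leu — nonsynonymous.
Codon 3: CAA Gln / ACC Thr — nonsynonymous.
Codon 4: TCC Ser / CCC Pro — nonsynonymous.
Codon 5: ATC Ile / ATA Ile — synonymous.
Codon 6: AGA Arg / CGC Arg — synonymous.
Codon 7: GAG Glu / GAA Glu — synonymous.
Codon 8: TCT Ser / TCT Ser — identical.
Codon 9: GCA Ala / GCA Ala — identical.
Codon 10: ACT Thr / CAA Gln — nonsynonymous.
Nonsynonymous differences: 5.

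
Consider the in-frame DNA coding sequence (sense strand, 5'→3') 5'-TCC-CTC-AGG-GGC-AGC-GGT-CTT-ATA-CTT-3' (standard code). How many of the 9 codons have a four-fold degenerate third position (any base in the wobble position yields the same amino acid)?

Codon 1 TCC (Ser): third position 4-fold.
Codon 2 CTC (Leu): third position 4-fold.
Codon 3 AGG (Arg): third position 2-fold.
Codon 4 GGC (Gly): third position 4-fold.
Codon 5 AGC (Ser): third position 2-fold.
Codon 6 GGT (Gly): third position 4-fold.
Codon 7 CTT (Leu): third position 4-fold.
Codon 8 ATA (Ile): third position 3-fold.
Codon 9 CTT (Leu): third position 4-fold.
Four-fold degenerate third positions: 6.

6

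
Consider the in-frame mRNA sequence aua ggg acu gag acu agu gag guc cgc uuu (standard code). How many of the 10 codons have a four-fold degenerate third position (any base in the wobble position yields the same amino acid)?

Codon 1 AUA (Ile): third position 3-fold.
Codon 2 GGG (Gly): third position 4-fold.
Codon 3 ACU (Thr): third position 4-fold.
Codon 4 GAG (Glu): third position 2-fold.
Codon 5 ACU (Thr): third position 4-fold.
Codon 6 AGU (Ser): third position 2-fold.
Codon 7 GAG (Glu): third position 2-fold.
Codon 8 GUC (Val): third position 4-fold.
Codon 9 CGC (Arg): third position 4-fold.
Codon 10 UUU (Phe): third position 2-fold.
Four-fold degenerate third positions: 5.

5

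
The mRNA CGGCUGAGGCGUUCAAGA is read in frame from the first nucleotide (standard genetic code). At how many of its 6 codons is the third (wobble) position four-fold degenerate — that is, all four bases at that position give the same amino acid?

Codon 1 CGG (Arg): third position 4-fold.
Codon 2 CUG (Leu): third position 4-fold.
Codon 3 AGG (Arg): third position 2-fold.
Codon 4 CGU (Arg): third position 4-fold.
Codon 5 UCA (Ser): third position 4-fold.
Codon 6 AGA (Arg): third position 2-fold.
Four-fold degenerate third positions: 4.

4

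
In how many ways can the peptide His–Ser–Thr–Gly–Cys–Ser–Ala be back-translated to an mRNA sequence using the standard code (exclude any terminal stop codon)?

His: 2 codons.
Ser: 6 codons.
Thr: 4 codons.
Gly: 4 codons.
Cys: 2 codons.
Ser: 6 codons.
Ala: 4 codons.
2 × 6 × 4 × 4 × 2 × 6 × 4 = 9216.

9216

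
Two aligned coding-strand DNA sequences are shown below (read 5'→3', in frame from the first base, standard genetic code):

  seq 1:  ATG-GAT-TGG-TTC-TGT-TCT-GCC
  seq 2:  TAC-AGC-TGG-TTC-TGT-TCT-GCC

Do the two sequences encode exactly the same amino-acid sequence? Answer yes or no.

Codon 1: ATG Met / TAC Tyr — nonsynonymous.
Codon 2: GAT Asp / AGC Ser — nonsynonymous.
Codon 3: TGG Trp / TGG Trp — identical.
Codon 4: TTC Phe / TTC Phe — identical.
Codon 5: TGT Cys / TGT Cys — identical.
Codon 6: TCT Ser / TCT Ser — identical.
Codon 7: GCC Ala / GCC Ala — identical.
Nonsynonymous differences: 2 → different protein.

no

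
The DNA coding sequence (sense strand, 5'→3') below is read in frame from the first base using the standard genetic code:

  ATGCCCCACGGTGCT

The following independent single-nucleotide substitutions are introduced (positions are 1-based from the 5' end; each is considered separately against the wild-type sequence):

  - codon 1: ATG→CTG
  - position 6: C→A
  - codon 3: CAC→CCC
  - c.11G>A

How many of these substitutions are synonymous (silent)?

1

Codon 1: ATG (Met) → CTG (Leu) — missense.
Codon 2: CCC (Pro) → CCA (Pro) — synonymous.
Codon 3: CAC (His) → CCC (Pro) — missense.
Codon 4: GGT (Gly) → GAT (Asp) — missense.
Synonymous: 1 of 4.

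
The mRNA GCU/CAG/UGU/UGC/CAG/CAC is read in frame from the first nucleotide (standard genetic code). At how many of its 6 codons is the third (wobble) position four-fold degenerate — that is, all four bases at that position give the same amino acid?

Codon 1 GCU (Ala): third position 4-fold.
Codon 2 CAG (Gln): third position 2-fold.
Codon 3 UGU (Cys): third position 2-fold.
Codon 4 UGC (Cys): third position 2-fold.
Codon 5 CAG (Gln): third position 2-fold.
Codon 6 CAC (His): third position 2-fold.
Four-fold degenerate third positions: 1.

1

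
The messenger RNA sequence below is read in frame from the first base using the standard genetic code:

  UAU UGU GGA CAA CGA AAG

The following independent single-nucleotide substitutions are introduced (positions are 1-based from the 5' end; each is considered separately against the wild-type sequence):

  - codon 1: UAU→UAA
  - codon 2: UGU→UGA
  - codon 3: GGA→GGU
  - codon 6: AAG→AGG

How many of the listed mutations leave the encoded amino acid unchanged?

Codon 1: UAU (Tyr) → UAA (Stop) — nonsense.
Codon 2: UGU (Cys) → UGA (Stop) — nonsense.
Codon 3: GGA (Gly) → GGU (Gly) — synonymous.
Codon 6: AAG (Lys) → AGG (Arg) — missense.
Synonymous: 1 of 4.

1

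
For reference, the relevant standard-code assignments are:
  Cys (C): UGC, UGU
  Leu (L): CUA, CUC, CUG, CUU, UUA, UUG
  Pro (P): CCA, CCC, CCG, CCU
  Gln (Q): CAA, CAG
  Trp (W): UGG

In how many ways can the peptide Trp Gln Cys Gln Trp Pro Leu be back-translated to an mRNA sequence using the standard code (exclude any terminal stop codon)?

192

Trp: 1 codon.
Gln: 2 codons.
Cys: 2 codons.
Gln: 2 codons.
Trp: 1 codon.
Pro: 4 codons.
Leu: 6 codons.
1 × 2 × 2 × 2 × 1 × 4 × 6 = 192.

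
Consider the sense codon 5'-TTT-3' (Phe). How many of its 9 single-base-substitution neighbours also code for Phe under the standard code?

Position 1: none → 0 synonymous.
Position 2: none → 0 synonymous.
Position 3: TTC → 1 synonymous.
Total: 0 + 0 + 1 = 1.

1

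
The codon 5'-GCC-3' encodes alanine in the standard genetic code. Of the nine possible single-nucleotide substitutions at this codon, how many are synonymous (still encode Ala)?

Position 1: none → 0 synonymous.
Position 2: none → 0 synonymous.
Position 3: GCU, GCA, GCG → 3 synonymous.
Total: 0 + 0 + 3 = 3.

3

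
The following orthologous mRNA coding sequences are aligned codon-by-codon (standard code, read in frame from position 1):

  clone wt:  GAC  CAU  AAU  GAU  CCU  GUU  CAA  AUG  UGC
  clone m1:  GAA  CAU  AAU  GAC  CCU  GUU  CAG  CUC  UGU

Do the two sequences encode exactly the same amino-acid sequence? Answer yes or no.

no

Codon 1: GAC Asp / GAA Glu — nonsynonymous.
Codon 2: CAU His / CAU His — identical.
Codon 3: AAU Asn / AAU Asn — identical.
Codon 4: GAU Asp / GAC Asp — synonymous.
Codon 5: CCU Pro / CCU Pro — identical.
Codon 6: GUU Val / GUU Val — identical.
Codon 7: CAA Gln / CAG Gln — synonymous.
Codon 8: AUG Met / CUC Leu — nonsynonymous.
Codon 9: UGC Cys / UGU Cys — synonymous.
Nonsynonymous differences: 2 → different protein.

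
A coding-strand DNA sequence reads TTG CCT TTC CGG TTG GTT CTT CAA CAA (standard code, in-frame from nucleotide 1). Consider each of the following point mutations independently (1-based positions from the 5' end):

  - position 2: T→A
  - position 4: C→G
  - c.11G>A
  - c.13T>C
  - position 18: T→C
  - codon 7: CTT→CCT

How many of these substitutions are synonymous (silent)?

2

Codon 1: TTG (Leu) → TAG (Stop) — nonsense.
Codon 2: CCT (Pro) → GCT (Ala) — missense.
Codon 4: CGG (Arg) → CAG (Gln) — missense.
Codon 5: TTG (Leu) → CTG (Leu) — synonymous.
Codon 6: GTT (Val) → GTC (Val) — synonymous.
Codon 7: CTT (Leu) → CCT (Pro) — missense.
Synonymous: 2 of 6.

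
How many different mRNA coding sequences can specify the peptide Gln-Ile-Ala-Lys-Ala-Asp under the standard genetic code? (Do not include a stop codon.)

384

Gln: 2 codons.
Ile: 3 codons.
Ala: 4 codons.
Lys: 2 codons.
Ala: 4 codons.
Asp: 2 codons.
2 × 3 × 4 × 2 × 4 × 2 = 384.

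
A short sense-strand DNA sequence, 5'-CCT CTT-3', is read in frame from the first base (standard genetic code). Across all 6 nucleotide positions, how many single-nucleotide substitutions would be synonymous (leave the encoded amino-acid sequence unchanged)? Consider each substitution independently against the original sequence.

Codon 1 (CCT, Pro): 3 synonymous substitutions.
Codon 2 (CTT, Leu): 3 synonymous substitutions.
Total: 3 + 3 = 6.

6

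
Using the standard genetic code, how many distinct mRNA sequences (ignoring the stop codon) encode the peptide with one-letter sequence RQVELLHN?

13824

Arg: 6 codons.
Gln: 2 codons.
Val: 4 codons.
Glu: 2 codons.
Leu: 6 codons.
Leu: 6 codons.
His: 2 codons.
Asn: 2 codons.
6 × 2 × 4 × 2 × 6 × 6 × 2 × 2 = 13824.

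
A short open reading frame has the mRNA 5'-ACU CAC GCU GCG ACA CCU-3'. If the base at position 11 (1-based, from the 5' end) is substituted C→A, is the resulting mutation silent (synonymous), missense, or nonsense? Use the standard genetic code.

Position 11 falls in codon 4: GCG → Ala.
After the substitution the codon is GAG → Glu.
Ala ≠ Glu, so this is a missense mutation.

missense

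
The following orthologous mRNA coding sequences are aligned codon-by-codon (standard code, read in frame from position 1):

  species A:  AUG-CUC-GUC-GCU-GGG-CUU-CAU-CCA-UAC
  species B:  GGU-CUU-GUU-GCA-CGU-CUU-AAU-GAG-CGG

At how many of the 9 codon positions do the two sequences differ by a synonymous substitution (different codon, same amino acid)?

3

Codon 1: AUG Met / GGU Gly — nonsynonymous.
Codon 2: CUC Leu / CUU Leu — synonymous.
Codon 3: GUC Val / GUU Val — synonymous.
Codon 4: GCU Ala / GCA Ala — synonymous.
Codon 5: GGG Gly / CGU Arg — nonsynonymous.
Codon 6: CUU Leu / CUU Leu — identical.
Codon 7: CAU His / AAU Asn — nonsynonymous.
Codon 8: CCA Pro / GAG Glu — nonsynonymous.
Codon 9: UAC Tyr / CGG Arg — nonsynonymous.
Synonymous differences: 3.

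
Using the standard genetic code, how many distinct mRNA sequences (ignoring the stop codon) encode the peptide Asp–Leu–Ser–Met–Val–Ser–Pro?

Asp: 2 codons.
Leu: 6 codons.
Ser: 6 codons.
Met: 1 codon.
Val: 4 codons.
Ser: 6 codons.
Pro: 4 codons.
2 × 6 × 6 × 1 × 4 × 6 × 4 = 6912.

6912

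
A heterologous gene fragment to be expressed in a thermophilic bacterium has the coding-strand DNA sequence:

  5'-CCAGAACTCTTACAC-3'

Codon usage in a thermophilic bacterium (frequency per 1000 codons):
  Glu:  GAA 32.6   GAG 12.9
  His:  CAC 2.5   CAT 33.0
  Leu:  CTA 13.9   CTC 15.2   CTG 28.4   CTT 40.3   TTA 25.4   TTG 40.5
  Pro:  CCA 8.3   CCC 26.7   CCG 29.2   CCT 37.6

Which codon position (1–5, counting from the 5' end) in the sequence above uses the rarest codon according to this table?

5

Codon 1 CCA (Pro): 8.3 per 1000.
Codon 2 GAA (Glu): 32.6 per 1000.
Codon 3 CTC (Leu): 15.2 per 1000.
Codon 4 TTA (Leu): 25.4 per 1000.
Codon 5 CAC (His): 2.5 per 1000.
Lowest frequency is 2.5 at codon 5.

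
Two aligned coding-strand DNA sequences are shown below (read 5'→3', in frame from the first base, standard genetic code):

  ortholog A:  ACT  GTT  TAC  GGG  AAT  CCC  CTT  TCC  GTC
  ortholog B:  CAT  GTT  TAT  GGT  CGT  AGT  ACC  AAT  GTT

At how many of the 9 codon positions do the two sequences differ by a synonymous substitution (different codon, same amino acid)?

Codon 1: ACT Thr / CAT His — nonsynonymous.
Codon 2: GTT Val / GTT Val — identical.
Codon 3: TAC Tyr / TAT Tyr — synonymous.
Codon 4: GGG Gly / GGT Gly — synonymous.
Codon 5: AAT Asn / CGT Arg — nonsynonymous.
Codon 6: CCC Pro / AGT Ser — nonsynonymous.
Codon 7: CTT Leu / ACC Thr — nonsynonymous.
Codon 8: TCC Ser / AAT Asn — nonsynonymous.
Codon 9: GTC Val / GTT Val — synonymous.
Synonymous differences: 3.

3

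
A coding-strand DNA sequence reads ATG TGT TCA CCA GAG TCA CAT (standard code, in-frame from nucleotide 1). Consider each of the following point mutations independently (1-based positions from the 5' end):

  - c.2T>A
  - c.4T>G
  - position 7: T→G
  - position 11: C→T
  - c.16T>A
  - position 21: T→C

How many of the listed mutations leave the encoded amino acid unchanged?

Codon 1: ATG (Met) → AAG (Lys) — missense.
Codon 2: TGT (Cys) → GGT (Gly) — missense.
Codon 3: TCA (Ser) → GCA (Ala) — missense.
Codon 4: CCA (Pro) → CTA (Leu) — missense.
Codon 6: TCA (Ser) → ACA (Thr) — missense.
Codon 7: CAT (His) → CAC (His) — synonymous.
Synonymous: 1 of 6.

1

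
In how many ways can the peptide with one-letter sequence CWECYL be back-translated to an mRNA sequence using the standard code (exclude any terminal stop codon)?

Cys: 2 codons.
Trp: 1 codon.
Glu: 2 codons.
Cys: 2 codons.
Tyr: 2 codons.
Leu: 6 codons.
2 × 1 × 2 × 2 × 2 × 6 = 96.

96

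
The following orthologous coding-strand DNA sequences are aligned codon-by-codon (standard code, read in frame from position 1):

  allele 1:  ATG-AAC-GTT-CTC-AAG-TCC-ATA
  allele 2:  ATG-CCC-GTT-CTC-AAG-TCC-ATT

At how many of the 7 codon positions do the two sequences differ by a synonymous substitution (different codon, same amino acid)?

Codon 1: ATG Met / ATG Met — identical.
Codon 2: AAC Asn / CCC Pro — nonsynonymous.
Codon 3: GTT Val / GTT Val — identical.
Codon 4: CTC Leu / CTC Leu — identical.
Codon 5: AAG Lys / AAG Lys — identical.
Codon 6: TCC Ser / TCC Ser — identical.
Codon 7: ATA Ile / ATT Ile — synonymous.
Synonymous differences: 1.

1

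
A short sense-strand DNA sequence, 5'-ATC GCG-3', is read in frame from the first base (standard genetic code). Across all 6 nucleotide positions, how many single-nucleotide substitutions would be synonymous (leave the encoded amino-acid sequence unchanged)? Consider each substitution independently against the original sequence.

Codon 1 (ATC, Ile): 2 synonymous substitutions.
Codon 2 (GCG, Ala): 3 synonymous substitutions.
Total: 2 + 3 = 5.

5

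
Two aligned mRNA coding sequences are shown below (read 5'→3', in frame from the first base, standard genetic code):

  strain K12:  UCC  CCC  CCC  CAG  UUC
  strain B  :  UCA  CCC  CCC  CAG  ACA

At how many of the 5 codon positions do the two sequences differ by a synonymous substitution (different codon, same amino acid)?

1

Codon 1: UCC Ser / UCA Ser — synonymous.
Codon 2: CCC Pro / CCC Pro — identical.
Codon 3: CCC Pro / CCC Pro — identical.
Codon 4: CAG Gln / CAG Gln — identical.
Codon 5: UUC Phe / ACA Thr — nonsynonymous.
Synonymous differences: 1.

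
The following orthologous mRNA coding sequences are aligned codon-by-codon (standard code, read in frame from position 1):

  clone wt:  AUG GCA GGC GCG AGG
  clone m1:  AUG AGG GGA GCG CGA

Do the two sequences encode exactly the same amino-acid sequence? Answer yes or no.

no

Codon 1: AUG Met / AUG Met — identical.
Codon 2: GCA Ala / AGG Arg — nonsynonymous.
Codon 3: GGC Gly / GGA Gly — synonymous.
Codon 4: GCG Ala / GCG Ala — identical.
Codon 5: AGG Arg / CGA Arg — synonymous.
Nonsynonymous differences: 1 → different protein.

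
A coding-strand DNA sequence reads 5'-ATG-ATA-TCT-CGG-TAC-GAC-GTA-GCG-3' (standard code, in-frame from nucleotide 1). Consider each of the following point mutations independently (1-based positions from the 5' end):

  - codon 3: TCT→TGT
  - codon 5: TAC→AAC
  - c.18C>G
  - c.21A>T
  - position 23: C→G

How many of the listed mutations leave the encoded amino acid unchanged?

1

Codon 3: TCT (Ser) → TGT (Cys) — missense.
Codon 5: TAC (Tyr) → AAC (Asn) — missense.
Codon 6: GAC (Asp) → GAG (Glu) — missense.
Codon 7: GTA (Val) → GTT (Val) — synonymous.
Codon 8: GCG (Ala) → GGG (Gly) — missense.
Synonymous: 1 of 5.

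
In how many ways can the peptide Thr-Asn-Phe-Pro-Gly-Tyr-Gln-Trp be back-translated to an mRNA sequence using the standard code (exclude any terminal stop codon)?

1024

Thr: 4 codons.
Asn: 2 codons.
Phe: 2 codons.
Pro: 4 codons.
Gly: 4 codons.
Tyr: 2 codons.
Gln: 2 codons.
Trp: 1 codon.
4 × 2 × 2 × 4 × 4 × 2 × 2 × 1 = 1024.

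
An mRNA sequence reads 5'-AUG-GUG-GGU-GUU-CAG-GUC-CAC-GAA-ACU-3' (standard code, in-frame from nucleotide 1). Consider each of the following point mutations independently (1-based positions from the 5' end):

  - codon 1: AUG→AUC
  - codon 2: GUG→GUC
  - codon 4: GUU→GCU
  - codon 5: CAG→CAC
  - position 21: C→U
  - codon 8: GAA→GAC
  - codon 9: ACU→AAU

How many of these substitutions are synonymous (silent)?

2

Codon 1: AUG (Met) → AUC (Ile) — missense.
Codon 2: GUG (Val) → GUC (Val) — synonymous.
Codon 4: GUU (Val) → GCU (Ala) — missense.
Codon 5: CAG (Gln) → CAC (His) — missense.
Codon 7: CAC (His) → CAU (His) — synonymous.
Codon 8: GAA (Glu) → GAC (Asp) — missense.
Codon 9: ACU (Thr) → AAU (Asn) — missense.
Synonymous: 2 of 7.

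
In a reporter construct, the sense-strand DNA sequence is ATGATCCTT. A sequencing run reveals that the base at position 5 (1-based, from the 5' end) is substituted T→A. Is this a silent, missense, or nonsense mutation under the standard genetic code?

Position 5 falls in codon 2: ATC → Ile.
After the substitution the codon is AAC → Asn.
Ile ≠ Asn, so this is a missense mutation.

missense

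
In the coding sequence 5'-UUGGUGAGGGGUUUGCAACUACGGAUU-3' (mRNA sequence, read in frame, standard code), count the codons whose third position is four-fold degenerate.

4

Codon 1 UUG (Leu): third position 2-fold.
Codon 2 GUG (Val): third position 4-fold.
Codon 3 AGG (Arg): third position 2-fold.
Codon 4 GGU (Gly): third position 4-fold.
Codon 5 UUG (Leu): third position 2-fold.
Codon 6 CAA (Gln): third position 2-fold.
Codon 7 CUA (Leu): third position 4-fold.
Codon 8 CGG (Arg): third position 4-fold.
Codon 9 AUU (Ile): third position 3-fold.
Four-fold degenerate third positions: 4.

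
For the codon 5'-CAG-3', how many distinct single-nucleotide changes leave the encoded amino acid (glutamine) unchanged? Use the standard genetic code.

Position 1: none → 0 synonymous.
Position 2: none → 0 synonymous.
Position 3: CAA → 1 synonymous.
Total: 0 + 0 + 1 = 1.

1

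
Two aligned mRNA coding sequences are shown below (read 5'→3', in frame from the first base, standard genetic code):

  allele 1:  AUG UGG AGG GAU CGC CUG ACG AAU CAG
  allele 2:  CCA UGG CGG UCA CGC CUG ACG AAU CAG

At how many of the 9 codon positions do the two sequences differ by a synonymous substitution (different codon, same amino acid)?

Codon 1: AUG Met / CCA Pro — nonsynonymous.
Codon 2: UGG Trp / UGG Trp — identical.
Codon 3: AGG Arg / CGG Arg — synonymous.
Codon 4: GAU Asp / UCA Ser — nonsynonymous.
Codon 5: CGC Arg / CGC Arg — identical.
Codon 6: CUG Leu / CUG Leu — identical.
Codon 7: ACG Thr / ACG Thr — identical.
Codon 8: AAU Asn / AAU Asn — identical.
Codon 9: CAG Gln / CAG Gln — identical.
Synonymous differences: 1.

1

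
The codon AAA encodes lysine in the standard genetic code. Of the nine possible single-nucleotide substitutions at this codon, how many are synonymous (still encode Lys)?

1

Position 1: none → 0 synonymous.
Position 2: none → 0 synonymous.
Position 3: AAG → 1 synonymous.
Total: 0 + 0 + 1 = 1.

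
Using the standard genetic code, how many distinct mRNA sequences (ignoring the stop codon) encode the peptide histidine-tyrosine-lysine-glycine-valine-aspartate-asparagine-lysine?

1024

His: 2 codons.
Tyr: 2 codons.
Lys: 2 codons.
Gly: 4 codons.
Val: 4 codons.
Asp: 2 codons.
Asn: 2 codons.
Lys: 2 codons.
2 × 2 × 2 × 4 × 4 × 2 × 2 × 2 = 1024.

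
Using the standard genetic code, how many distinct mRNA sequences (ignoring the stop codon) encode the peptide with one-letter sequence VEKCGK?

256

Val: 4 codons.
Glu: 2 codons.
Lys: 2 codons.
Cys: 2 codons.
Gly: 4 codons.
Lys: 2 codons.
4 × 2 × 2 × 2 × 4 × 2 = 256.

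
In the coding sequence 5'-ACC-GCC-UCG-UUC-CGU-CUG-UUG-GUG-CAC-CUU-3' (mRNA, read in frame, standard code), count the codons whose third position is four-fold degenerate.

Codon 1 ACC (Thr): third position 4-fold.
Codon 2 GCC (Ala): third position 4-fold.
Codon 3 UCG (Ser): third position 4-fold.
Codon 4 UUC (Phe): third position 2-fold.
Codon 5 CGU (Arg): third position 4-fold.
Codon 6 CUG (Leu): third position 4-fold.
Codon 7 UUG (Leu): third position 2-fold.
Codon 8 GUG (Val): third position 4-fold.
Codon 9 CAC (His): third position 2-fold.
Codon 10 CUU (Leu): third position 4-fold.
Four-fold degenerate third positions: 7.

7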